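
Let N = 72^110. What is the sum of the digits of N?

72^110 = 2025697571477116523533530830701972880145157023114609891847978714543838555400811733754240867253942254605755951745236588239941137982875285394977727083466793353520770588852640262454983940766305683394657255424
Sum of its 205 digits: 945.

945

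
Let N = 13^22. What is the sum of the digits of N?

121

13^22 = 3211838877954855105157369
Sum of its 25 digits: 121.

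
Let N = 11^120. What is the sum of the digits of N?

11^120 = 92709068817830061978520606494193845859707401497097037749844778027824097442147966967457359038488841338006006032592594389655201
Sum of its 125 digits: 595.

595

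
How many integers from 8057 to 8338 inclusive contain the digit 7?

56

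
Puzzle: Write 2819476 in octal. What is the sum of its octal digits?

23

2819476 in base 8 is 12602624.
Digit sum: 1+2+6+0+2+6+2+4 = 23.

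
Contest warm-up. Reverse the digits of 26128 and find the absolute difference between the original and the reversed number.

Reverse of 26128 is 82162.
|26128 − 82162| = 56034

56034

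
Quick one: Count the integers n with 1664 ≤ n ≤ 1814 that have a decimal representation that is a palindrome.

The integers in [1664, 1814] that have a decimal representation that is a palindrome: 1771.
1 qualifies.

1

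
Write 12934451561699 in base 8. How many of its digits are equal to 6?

1

12934451561699 in base 8 is 274161131002343.
The digit 6 appears 1 time.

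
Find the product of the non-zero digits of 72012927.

3528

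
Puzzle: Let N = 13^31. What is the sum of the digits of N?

184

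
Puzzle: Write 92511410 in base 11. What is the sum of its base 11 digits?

92511410 in base 11 is 48247212.
Digit sum: 4+8+2+4+7+2+1+2 = 30.

30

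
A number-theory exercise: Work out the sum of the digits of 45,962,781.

4+5+9+6+2+7+8+1 = 42

42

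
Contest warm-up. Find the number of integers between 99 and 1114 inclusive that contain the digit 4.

The integers in [99, 1114] that contain the digit 4: 104, 114, 124, 134, 140, 141, …, 1104, 1114.
273 qualify.

273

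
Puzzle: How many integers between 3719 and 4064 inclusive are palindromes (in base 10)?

4

The integers in [3719, 4064] that are palindromes (in base 10): 3773, 3883, 3993, 4004.
4 qualify.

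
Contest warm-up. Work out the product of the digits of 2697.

756

2×6×9×7 = 756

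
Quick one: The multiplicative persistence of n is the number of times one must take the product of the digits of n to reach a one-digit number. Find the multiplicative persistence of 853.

2

853 → 120 → 0 (2 steps)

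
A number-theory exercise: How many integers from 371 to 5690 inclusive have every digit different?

2801

The integers in [371, 5690] that have every digit different: 371, 372, 374, 375, 376, 378, …, 5689, 5690.
2801 qualify.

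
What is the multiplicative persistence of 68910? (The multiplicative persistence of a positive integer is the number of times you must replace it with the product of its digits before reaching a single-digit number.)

68910 → 0 (1 step)

1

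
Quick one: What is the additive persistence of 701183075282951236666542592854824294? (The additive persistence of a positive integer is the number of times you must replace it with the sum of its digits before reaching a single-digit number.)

701183075282951236666542592854824294 → 161 → 8 (2 steps)

2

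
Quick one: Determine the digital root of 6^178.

9

The digital root of n equals n mod 9 (or 9 when 9 | n), so we need 6^178 mod 9.
6^178 ≡ 0 (mod 9), so the digital root is 9.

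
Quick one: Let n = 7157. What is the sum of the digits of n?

20

7+1+5+7 = 20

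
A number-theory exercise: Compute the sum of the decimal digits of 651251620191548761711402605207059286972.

153

6+5+1+2+5+1+6+2+0+1+9+1+5+4+8+7+6+1+7+1+1+4+0+2+6+0+5+2+0+7+0+5+9+2+8+6+9+7+2 = 153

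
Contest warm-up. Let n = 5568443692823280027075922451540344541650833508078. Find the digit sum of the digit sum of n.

First digit sum: 202.
2+0+2 = 4.

4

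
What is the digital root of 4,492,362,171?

4+4+9+2+3+6+2+1+7+1 = 39
3+9 = 12
1+2 = 3
(Equivalently, 4,492,362,171 mod 9 = 3.)

3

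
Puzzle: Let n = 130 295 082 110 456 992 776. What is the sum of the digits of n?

87

1+3+0+2+9+5+0+8+2+1+1+0+4+5+6+9+9+2+7+7+6 = 87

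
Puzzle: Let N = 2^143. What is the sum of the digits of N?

2^143 = 11150372599265311570767859136324180752990208
Sum of its 44 digits: 185.

185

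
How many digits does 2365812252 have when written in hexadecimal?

8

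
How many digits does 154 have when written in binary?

8

154 in base 2 is 10011010, which has 8 digits.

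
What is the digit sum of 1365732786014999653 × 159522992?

122

1365732786014999653 × 159522992 = 217865780297608501525521776
Sum of its 27 digits: 122.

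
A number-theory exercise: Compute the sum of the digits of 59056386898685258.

101

5+9+0+5+6+3+8+6+8+9+8+6+8+5+2+5+8 = 101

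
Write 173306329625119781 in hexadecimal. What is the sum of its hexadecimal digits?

86

173306329625119781 in base 16 is 267B53046A1CC25.
Digit sum: 2+6+7+11+5+3+0+4+6+10+1+12+12+2+5 = 86.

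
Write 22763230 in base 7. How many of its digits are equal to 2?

1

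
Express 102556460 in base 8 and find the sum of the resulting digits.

34

102556460 in base 8 is 607161454.
Digit sum: 6+0+7+1+6+1+4+5+4 = 34.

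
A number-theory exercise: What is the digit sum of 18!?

54

18! = 6402373705728000
Sum of its 16 digits: 54.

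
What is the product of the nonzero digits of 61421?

6×1×4×2×1 = 48

48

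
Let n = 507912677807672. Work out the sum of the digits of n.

74

5+0+7+9+1+2+6+7+7+8+0+7+6+7+2 = 74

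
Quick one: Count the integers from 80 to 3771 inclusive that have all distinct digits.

The integers in [80, 3771] that have all distinct digits: 80, 81, 82, 83, 84, 85, …, 3768, 3769.
2052 qualify.

2052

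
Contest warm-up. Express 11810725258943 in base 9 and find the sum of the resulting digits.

55

11810725258943 in base 9 is 45732482230582.
Digit sum: 4+5+7+3+2+4+8+2+2+3+0+5+8+2 = 55.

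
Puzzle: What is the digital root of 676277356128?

6+7+6+2+7+7+3+5+6+1+2+8 = 60
6+0 = 6

6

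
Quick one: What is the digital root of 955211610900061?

1

9+5+5+2+1+1+6+1+0+9+0+0+0+6+1 = 46
4+6 = 10
1+0 = 1
(Equivalently, 955211610900061 mod 9 = 1.)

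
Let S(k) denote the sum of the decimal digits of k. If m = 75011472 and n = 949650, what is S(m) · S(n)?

891

S(75011472) = 7+5+0+1+1+4+7+2 = 27.
S(949650) = 9+4+9+6+5+0 = 33.
27 · 33 = 891.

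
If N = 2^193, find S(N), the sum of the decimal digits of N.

2^193 = 12554203470773361527671578846415332832204710888928069025792
Sum of its 59 digits: 254.

254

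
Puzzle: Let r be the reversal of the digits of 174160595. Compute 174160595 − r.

-420900876

Reverse of 174160595 is 595061471.
174160595 − 595061471 = -420900876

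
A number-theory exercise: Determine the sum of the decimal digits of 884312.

26

8+8+4+3+1+2 = 26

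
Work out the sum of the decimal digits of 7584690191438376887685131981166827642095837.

220

7+5+8+4+6+9+0+1+9+1+4+3+8+3+7+6+8+8+7+6+8+5+1+3+1+9+8+1+1+6+6+8+2+7+6+4+2+0+9+5+8+3+7 = 220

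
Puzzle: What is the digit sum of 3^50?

3^50 = 717897987691852588770249
Sum of its 24 digits: 144.

144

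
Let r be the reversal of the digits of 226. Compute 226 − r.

Reverse of 226 is 622.
226 − 622 = -396

-396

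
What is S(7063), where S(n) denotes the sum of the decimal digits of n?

16

7+0+6+3 = 16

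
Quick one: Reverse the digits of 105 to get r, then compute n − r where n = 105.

Reverse of 105 is 501.
105 − 501 = -396

-396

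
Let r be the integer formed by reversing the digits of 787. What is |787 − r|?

0

Reverse of 787 is 787.
|787 − 787| = 0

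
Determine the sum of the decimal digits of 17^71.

386

17^71 = 2300771122759378216336589429524308027851797348154254064450486076730672752491528319986033
Sum of its 88 digits: 386.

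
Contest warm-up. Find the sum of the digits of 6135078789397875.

6+1+3+5+0+7+8+7+8+9+3+9+7+8+7+5 = 93

93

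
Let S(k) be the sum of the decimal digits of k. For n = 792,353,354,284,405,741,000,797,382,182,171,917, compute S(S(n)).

First digit sum: 149.
1+4+9 = 14.

14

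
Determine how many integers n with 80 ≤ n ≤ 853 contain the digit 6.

221

The integers in [80, 853] that contain the digit 6: 86, 96, 106, 116, 126, 136, …, 836, 846.
221 qualify.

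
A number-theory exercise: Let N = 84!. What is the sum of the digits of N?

84! = 3314240134565353266999387579130131288000666286242049487118846032383059131291716864129885722968716753156177920000000000000000000
Sum of its 127 digits: 477.

477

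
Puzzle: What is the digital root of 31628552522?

5

3+1+6+2+8+5+5+2+5+2+2 = 41
4+1 = 5
(Equivalently, 31628552522 mod 9 = 5.)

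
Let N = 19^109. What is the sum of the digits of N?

658

19^109 = 24218235827108619536177258655689905274733087906973668975273015474087845429471321842394188336521448527266621220099983995505013875436008159779
Sum of its 140 digits: 658.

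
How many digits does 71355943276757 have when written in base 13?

13

71355943276757 in base 13 is 30A7AB4C69269, which has 13 digits.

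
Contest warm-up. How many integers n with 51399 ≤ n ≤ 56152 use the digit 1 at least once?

1757

The integers in [51399, 56152] that use the digit 1 at least once: 51399, 51400, 51401, 51402, 51403, 51404, …, 56151, 56152.
1757 qualify.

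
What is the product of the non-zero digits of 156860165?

43200

1×5×6×8×6×1×6×5 = 43200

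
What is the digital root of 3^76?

The digital root of n equals n mod 9 (or 9 when 9 | n), so we need 3^76 mod 9.
3^76 ≡ 0 (mod 9), so the digital root is 9.

9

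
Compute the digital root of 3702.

3+7+0+2 = 12
1+2 = 3
(Equivalently, 3702 mod 9 = 3.)

3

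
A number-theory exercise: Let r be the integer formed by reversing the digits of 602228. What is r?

822206

Reversing 602228 gives 822206.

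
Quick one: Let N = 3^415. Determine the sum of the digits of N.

891

3^415 = 1012326740077382621188858573665831828974624433754571204661073234805943204205707224999879792724273689451888702641841893221278771976316855027809585261345272131315298533804101624289241775335478656164907
Sum of its 199 digits: 891.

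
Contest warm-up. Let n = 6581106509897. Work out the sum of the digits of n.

65

6+5+8+1+1+0+6+5+0+9+8+9+7 = 65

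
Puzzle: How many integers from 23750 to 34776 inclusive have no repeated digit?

3372

The integers in [23750, 34776] that have no repeated digit: 23750, 23751, 23754, 23756, 23758, 23759, …, 34768, 34769.
3372 qualify.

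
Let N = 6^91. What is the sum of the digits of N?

6^91 = 64828173374159223109795162223394893092344094371665395695908267759763456
Sum of its 71 digits: 342.

342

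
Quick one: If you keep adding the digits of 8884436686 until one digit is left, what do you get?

8+8+8+4+4+3+6+6+8+6 = 61
6+1 = 7

7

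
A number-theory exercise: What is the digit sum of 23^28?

202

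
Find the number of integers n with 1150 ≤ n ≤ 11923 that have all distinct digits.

4816

The integers in [1150, 11923] that have all distinct digits: 1203, 1204, 1205, 1206, 1207, 1208, …, 10986, 10987.
4816 qualify.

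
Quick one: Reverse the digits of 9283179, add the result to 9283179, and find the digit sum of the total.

42

Reversal of 9283179 is 9713829; 9283179 + 9713829 = 18997008.
Digit sum of 18997008: 1+8+9+9+7+0+0+8 = 42.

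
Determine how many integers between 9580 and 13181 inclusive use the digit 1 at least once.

3260

The integers in [9580, 13181] that use the digit 1 at least once: 9581, 9591, 9601, 9610, 9611, 9612, …, 13180, 13181.
3260 qualify.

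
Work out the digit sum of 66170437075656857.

83

6+6+1+7+0+4+3+7+0+7+5+6+5+6+8+5+7 = 83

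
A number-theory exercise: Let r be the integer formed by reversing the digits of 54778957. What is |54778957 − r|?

21208788

Reverse of 54778957 is 75987745.
|54778957 − 75987745| = 21208788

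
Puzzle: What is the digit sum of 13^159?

13^159 = 1309160872253787942302884978620980738962119362213784309798115931978955902915523517252989395128870752946717618838415975275370176608180232161550989644043708346499302654954223063877
Sum of its 178 digits: 838.

838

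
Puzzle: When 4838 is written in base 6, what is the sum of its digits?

13

4838 in base 6 is 34222.
Digit sum: 3+4+2+2+2 = 13.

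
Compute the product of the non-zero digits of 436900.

4×3×6×9 = 648

648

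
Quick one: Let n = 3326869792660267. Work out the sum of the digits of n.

82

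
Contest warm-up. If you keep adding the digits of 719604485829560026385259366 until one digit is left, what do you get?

7+1+9+6+0+4+4+8+5+8+2+9+5+6+0+0+2+6+3+8+5+2+5+9+3+6+6 = 129
1+2+9 = 12
1+2 = 3

3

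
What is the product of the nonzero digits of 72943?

1512

7×2×9×4×3 = 1512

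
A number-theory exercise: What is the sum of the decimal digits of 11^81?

11^81 = 2253240236044012487937308538033349567966729852481170503814810577345406584190098644811
Sum of its 85 digits: 359.

359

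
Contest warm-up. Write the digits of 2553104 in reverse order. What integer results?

Reversing 2553104 gives 4013552.

4013552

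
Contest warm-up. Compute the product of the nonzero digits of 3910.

27

3×9×1 = 27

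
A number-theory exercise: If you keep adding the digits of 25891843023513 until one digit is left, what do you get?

2+5+8+9+1+8+4+3+0+2+3+5+1+3 = 54
5+4 = 9

9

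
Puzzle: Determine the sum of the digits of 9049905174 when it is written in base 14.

9049905174 in base 14 is 61BCC6582.
Digit sum: 6+1+11+12+12+6+5+8+2 = 63.

63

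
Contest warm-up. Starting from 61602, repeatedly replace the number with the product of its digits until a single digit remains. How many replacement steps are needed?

1

61602 → 0 (1 step)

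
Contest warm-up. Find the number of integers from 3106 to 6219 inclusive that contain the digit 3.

The integers in [3106, 6219] that contain the digit 3: 3106, 3107, 3108, 3109, 3110, 3111, …, 6203, 6213.
1476 qualify.

1476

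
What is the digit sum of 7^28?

7^28 = 459986536544739960976801
Sum of its 24 digits: 133.

133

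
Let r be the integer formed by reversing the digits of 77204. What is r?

40277

Reversing 77204 gives 40277.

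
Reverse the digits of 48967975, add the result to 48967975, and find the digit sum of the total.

Reversal of 48967975 is 57976984; 48967975 + 57976984 = 106944959.
Digit sum of 106944959: 1+0+6+9+4+4+9+5+9 = 47.

47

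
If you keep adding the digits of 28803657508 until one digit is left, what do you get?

7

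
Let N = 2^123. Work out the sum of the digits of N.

2^123 = 10633823966279326983230456482242756608
Sum of its 38 digits: 170.

170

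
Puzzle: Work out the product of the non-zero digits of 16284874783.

1×6×2×8×4×8×7×4×7×8×3 = 14450688

14450688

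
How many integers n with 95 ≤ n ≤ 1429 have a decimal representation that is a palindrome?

The integers in [95, 1429] that have a decimal representation that is a palindrome: 99, 101, 111, 121, 131, 141, …, 1221, 1331.
95 qualify.

95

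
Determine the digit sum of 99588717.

54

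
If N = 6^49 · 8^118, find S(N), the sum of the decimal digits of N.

6^49 · 8^118 = 4943445309856328934861549277960293187897002022240597882326055228124015132334910658474059359850924130084553488214561318736943027156093976302321664
Sum of its 145 digits: 621.

621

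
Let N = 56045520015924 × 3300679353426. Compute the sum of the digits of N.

56045520015924 × 3300679353426 = 184988290768583969543955624
Sum of its 27 digits: 153.

153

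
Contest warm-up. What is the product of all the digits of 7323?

7×3×2×3 = 126

126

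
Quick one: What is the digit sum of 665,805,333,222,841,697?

80

6+6+5+8+0+5+3+3+3+2+2+2+8+4+1+6+9+7 = 80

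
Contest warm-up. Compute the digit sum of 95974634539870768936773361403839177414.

9+5+9+7+4+6+3+4+5+3+9+8+7+0+7+6+8+9+3+6+7+7+3+3+6+1+4+0+3+8+3+9+1+7+7+4+1+4 = 196

196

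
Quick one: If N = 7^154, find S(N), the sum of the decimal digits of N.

7^154 = 13966840134112247940203490132143450486972583018976136618838788865465984118541491146355381888654000029638253100305752427118355188849
Sum of its 131 digits: 565.

565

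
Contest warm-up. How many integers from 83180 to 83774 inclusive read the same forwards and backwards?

6

The integers in [83180, 83774] that read the same forwards and backwards: 83238, 83338, 83438, 83538, 83638, 83738.
6 qualify.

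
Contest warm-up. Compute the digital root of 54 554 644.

1

5+4+5+5+4+6+4+4 = 37
3+7 = 10
1+0 = 1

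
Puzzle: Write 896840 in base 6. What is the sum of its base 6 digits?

10

896840 in base 6 is 31120012.
Digit sum: 3+1+1+2+0+0+1+2 = 10.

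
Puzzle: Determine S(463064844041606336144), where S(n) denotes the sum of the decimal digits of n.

4+6+3+0+6+4+8+4+4+0+4+1+6+0+6+3+3+6+1+4+4 = 77

77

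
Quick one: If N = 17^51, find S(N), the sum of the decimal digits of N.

269

17^51 = 566102392446495912472763130484190827147641176198176468019613233
Sum of its 63 digits: 269.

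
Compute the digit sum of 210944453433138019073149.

2+1+0+9+4+4+4+5+3+4+3+3+1+3+8+0+1+9+0+7+3+1+4+9 = 88

88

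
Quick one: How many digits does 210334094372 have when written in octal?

210334094372 in base 8 is 3037070712044, which has 13 digits.

13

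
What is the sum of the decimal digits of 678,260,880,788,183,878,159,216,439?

143

6+7+8+2+6+0+8+8+0+7+8+8+1+8+3+8+7+8+1+5+9+2+1+6+4+3+9 = 143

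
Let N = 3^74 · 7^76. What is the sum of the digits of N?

3^74 · 7^76 = 3423133922994741697651858366175376547084654318672385470454370910637243319458461885087607209943060169
Sum of its 100 digits: 459.

459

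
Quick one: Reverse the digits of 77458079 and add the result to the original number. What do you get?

Reverse of 77458079 is 97085477.
77458079 + 97085477 = 174543556

174543556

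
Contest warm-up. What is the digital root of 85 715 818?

7

8+5+7+1+5+8+1+8 = 43
4+3 = 7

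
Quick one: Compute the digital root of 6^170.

9

The digital root of n equals n mod 9 (or 9 when 9 | n), so we need 6^170 mod 9.
6^170 ≡ 0 (mod 9), so the digital root is 9.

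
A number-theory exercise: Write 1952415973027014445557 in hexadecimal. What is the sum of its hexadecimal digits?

1952415973027014445557 in base 16 is 69D736EF1FF9D709F5.
Digit sum: 6+9+13+7+3+6+14+15+1+15+15+9+13+7+0+9+15+5 = 162.

162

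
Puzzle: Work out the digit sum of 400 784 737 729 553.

4+0+0+7+8+4+7+3+7+7+2+9+5+5+3 = 71

71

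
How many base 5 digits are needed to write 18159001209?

15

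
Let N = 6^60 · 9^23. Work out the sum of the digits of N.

315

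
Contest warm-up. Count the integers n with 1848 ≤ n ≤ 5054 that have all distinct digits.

The integers in [1848, 5054] that have all distinct digits: 1849, 1850, 1852, 1853, 1854, 1856, …, 5048, 5049.
1625 qualify.

1625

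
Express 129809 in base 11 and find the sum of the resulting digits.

39

129809 in base 11 is 89589.
Digit sum: 8+9+5+8+9 = 39.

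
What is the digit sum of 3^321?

3^321 = 1431933221433912343459435510743493220748674559117715541550256824437315960641550425377500316402721134722265221484510890221119247045866928844005034495251203
Sum of its 154 digits: 585.

585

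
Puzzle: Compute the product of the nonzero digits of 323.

3×2×3 = 18

18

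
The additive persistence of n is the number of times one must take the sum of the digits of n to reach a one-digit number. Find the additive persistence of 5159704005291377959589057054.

2

5159704005291377959589057054 → 131 → 5 (2 steps)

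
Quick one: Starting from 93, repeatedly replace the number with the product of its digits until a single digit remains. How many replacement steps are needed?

93 → 27 → 14 → 4 (3 steps)

3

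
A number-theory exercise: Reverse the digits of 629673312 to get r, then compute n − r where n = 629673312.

Reverse of 629673312 is 213376926.
629673312 − 213376926 = 416296386

416296386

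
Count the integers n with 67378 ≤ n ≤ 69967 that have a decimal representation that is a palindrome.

The integers in [67378, 69967] that have a decimal representation that is a palindrome: 67476, 67576, 67676, 67776, 67876, 67976, …, 69796, 69896.
25 qualify.

25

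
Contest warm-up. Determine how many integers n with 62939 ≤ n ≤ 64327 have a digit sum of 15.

The integers in [62939, 64327] that have a digit sum of 15: 63006, 63015, 63024, 63033, 63042, 63051, …, 64311, 64320.
46 qualify.

46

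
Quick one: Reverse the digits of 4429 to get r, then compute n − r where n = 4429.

-4815

Reverse of 4429 is 9244.
4429 − 9244 = -4815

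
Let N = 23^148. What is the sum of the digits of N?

23^148 = 3433363063188037676902451955415920785842383254284164565425177675733080186115725738541770838995236106846429886765074542405043737475266864854312848690813028441065586077815145794675110286680657677615883681
Sum of its 202 digits: 931.

931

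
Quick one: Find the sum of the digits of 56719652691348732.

84

5+6+7+1+9+6+5+2+6+9+1+3+4+8+7+3+2 = 84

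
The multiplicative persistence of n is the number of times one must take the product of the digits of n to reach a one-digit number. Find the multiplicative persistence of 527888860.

1

527888860 → 0 (1 step)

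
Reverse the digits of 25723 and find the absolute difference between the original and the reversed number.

Reverse of 25723 is 32752.
|25723 − 32752| = 7029

7029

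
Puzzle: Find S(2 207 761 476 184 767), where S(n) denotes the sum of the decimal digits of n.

2+2+0+7+7+6+1+4+7+6+1+8+4+7+6+7 = 75

75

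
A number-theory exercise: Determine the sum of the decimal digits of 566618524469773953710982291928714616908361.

206

5+6+6+6+1+8+5+2+4+4+6+9+7+7+3+9+5+3+7+1+0+9+8+2+2+9+1+9+2+8+7+1+4+6+1+6+9+0+8+3+6+1 = 206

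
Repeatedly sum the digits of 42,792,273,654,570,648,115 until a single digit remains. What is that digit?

4+2+7+9+2+2+7+3+6+5+4+5+7+0+6+4+8+1+1+5 = 88
8+8 = 16
1+6 = 7

7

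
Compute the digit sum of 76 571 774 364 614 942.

7+6+5+7+1+7+7+4+3+6+4+6+1+4+9+4+2 = 83

83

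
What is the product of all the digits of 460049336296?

4×6×0×0×4×9×3×3×6×2×9×6 = 0

0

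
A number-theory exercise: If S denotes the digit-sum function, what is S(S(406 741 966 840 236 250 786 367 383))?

First digit sum: 124.
1+2+4 = 7.

7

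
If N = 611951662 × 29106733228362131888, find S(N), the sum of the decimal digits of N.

611951662 × 29106733228362131888 = 17811913774486832146724797856
Sum of its 29 digits: 146.

146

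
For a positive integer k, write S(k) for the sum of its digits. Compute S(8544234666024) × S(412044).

S(8544234666024) = 8+5+4+4+2+3+4+6+6+6+0+2+4 = 54.
S(412044) = 4+1+2+0+4+4 = 15.
54 · 15 = 810.

810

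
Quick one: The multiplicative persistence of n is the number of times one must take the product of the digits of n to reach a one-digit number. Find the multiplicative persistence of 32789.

2

32789 → 3024 → 0 (2 steps)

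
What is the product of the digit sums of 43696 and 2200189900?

S(43696) = 4+3+6+9+6 = 28.
S(2200189900) = 2+2+0+0+1+8+9+9+0+0 = 31.
28 · 31 = 868.

868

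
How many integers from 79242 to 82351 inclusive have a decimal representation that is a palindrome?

32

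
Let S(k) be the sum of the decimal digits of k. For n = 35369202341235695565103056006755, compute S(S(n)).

First digit sum: 122.
1+2+2 = 5.

5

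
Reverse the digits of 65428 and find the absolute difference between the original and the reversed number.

Reverse of 65428 is 82456.
|65428 − 82456| = 17028

17028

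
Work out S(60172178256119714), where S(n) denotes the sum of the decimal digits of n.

6+0+1+7+2+1+7+8+2+5+6+1+1+9+7+1+4 = 68

68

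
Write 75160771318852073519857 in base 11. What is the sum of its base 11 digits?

117

75160771318852073519857 in base 11 is A17A364095081156277AA5.
Digit sum: 10+1+7+10+3+6+4+0+9+5+0+8+1+1+5+6+2+7+7+10+10+5 = 117.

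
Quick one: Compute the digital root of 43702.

4+3+7+0+2 = 16
1+6 = 7
(Equivalently, 43702 mod 9 = 7.)

7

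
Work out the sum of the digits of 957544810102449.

63

9+5+7+5+4+4+8+1+0+1+0+2+4+4+9 = 63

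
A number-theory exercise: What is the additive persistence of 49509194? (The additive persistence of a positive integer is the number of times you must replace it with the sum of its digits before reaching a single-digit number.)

49509194 → 41 → 5 (2 steps)

2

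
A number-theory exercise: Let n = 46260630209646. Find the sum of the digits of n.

4+6+2+6+0+6+3+0+2+0+9+6+4+6 = 54

54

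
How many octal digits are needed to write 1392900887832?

14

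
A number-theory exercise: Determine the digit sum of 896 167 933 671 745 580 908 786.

8+9+6+1+6+7+9+3+3+6+7+1+7+4+5+5+8+0+9+0+8+7+8+6 = 133

133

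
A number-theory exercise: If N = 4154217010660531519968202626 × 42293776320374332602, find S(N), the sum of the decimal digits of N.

216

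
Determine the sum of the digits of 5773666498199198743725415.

5+7+7+3+6+6+6+4+9+8+1+9+9+1+9+8+7+4+3+7+2+5+4+1+5 = 136

136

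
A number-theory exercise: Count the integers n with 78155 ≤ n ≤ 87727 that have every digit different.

The integers in [78155, 87727] that have every digit different: 78156, 78159, 78160, 78162, 78163, 78164, …, 87694, 87695.
3248 qualify.

3248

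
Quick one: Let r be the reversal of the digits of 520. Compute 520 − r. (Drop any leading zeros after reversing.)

Reverse of 520 is 25.
520 − 25 = 495

495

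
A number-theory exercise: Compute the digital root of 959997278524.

4

9+5+9+9+9+7+2+7+8+5+2+4 = 76
7+6 = 13
1+3 = 4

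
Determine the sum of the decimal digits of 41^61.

41^61 = 239781272097390197997508432192025945646824173558322388156972944776140033201410317321050633819890441
Sum of its 99 digits: 419.

419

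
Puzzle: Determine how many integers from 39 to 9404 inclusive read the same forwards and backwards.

The integers in [39, 9404] that read the same forwards and backwards: 44, 55, 66, 77, 88, 99, …, 9229, 9339.
180 qualify.

180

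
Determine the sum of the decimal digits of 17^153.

863

17^153 = 181419919907036280649478169945191105218710869552871882165610659782995592806901500862618491409403869967078426442775378678240690146066798142011530550527679359269105359869000383712515854120337
Sum of its 189 digits: 863.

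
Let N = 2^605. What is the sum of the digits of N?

851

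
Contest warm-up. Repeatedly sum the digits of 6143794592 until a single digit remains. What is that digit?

6+1+4+3+7+9+4+5+9+2 = 50
5+0 = 5

5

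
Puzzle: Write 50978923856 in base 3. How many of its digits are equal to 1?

8

50978923856 in base 3 is 11212120210211122200222.
The digit 1 appears 8 times.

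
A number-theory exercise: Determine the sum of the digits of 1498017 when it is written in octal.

1498017 in base 8 is 5555641.
Digit sum: 5+5+5+5+6+4+1 = 31.

31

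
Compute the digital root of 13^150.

1

The digital root of n equals n mod 9 (or 9 when 9 | n), so we need 13^150 mod 9.
13^150 ≡ 1 (mod 9), so the digital root is 1.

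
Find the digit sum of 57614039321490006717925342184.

113

5+7+6+1+4+0+3+9+3+2+1+4+9+0+0+0+6+7+1+7+9+2+5+3+4+2+1+8+4 = 113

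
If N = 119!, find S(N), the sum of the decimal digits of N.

119! = 55745857612076058813234317117419771556272886109483581752463927935846946310374691578057284710599874844234646982443450754604453404911734348832487342619913750049708004343808000000000000000000000000000
Sum of its 197 digits: 774.

774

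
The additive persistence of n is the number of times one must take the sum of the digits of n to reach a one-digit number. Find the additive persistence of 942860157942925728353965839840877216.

3

942860157942925728353965839840877216 → 184 → 13 → 4 (3 steps)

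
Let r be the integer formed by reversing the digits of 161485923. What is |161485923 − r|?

168098238

Reverse of 161485923 is 329584161.
|161485923 − 329584161| = 168098238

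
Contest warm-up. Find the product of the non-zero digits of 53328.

720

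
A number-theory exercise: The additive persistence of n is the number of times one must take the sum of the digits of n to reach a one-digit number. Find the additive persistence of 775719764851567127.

775719764851567127 → 95 → 14 → 5 (3 steps)

3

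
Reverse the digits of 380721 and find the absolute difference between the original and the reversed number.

253638

Reverse of 380721 is 127083.
|380721 − 127083| = 253638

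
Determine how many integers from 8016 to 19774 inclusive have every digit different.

3980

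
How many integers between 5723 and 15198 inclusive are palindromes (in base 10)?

95

The integers in [5723, 15198] that are palindromes (in base 10): 5775, 5885, 5995, 6006, 6116, 6226, …, 15051, 15151.
95 qualify.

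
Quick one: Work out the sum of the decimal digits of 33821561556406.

3+3+8+2+1+5+6+1+5+5+6+4+0+6 = 55

55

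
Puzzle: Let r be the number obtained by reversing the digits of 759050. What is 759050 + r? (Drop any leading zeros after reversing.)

810007

Reverse of 759050 is 50957.
759050 + 50957 = 810007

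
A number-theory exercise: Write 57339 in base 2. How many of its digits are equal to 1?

57339 in base 2 is 1101111111111011.
The digit 1 appears 14 times.

14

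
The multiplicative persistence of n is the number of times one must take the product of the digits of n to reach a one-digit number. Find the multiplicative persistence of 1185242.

1185242 → 640 → 0 (2 steps)

2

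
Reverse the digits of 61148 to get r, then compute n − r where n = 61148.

-22968

Reverse of 61148 is 84116.
61148 − 84116 = -22968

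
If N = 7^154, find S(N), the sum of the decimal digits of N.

565

7^154 = 13966840134112247940203490132143450486972583018976136618838788865465984118541491146355381888654000029638253100305752427118355188849
Sum of its 131 digits: 565.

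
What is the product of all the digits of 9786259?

9×7×8×6×2×5×9 = 272160

272160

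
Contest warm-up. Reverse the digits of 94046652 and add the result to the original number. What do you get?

Reverse of 94046652 is 25664049.
94046652 + 25664049 = 119710701

119710701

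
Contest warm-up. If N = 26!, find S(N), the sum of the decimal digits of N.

81

26! = 403291461126605635584000000
Sum of its 27 digits: 81.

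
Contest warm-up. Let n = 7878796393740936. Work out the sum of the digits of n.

7+8+7+8+7+9+6+3+9+3+7+4+0+9+3+6 = 96

96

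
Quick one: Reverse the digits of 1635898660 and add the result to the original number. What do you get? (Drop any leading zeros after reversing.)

Reverse of 1635898660 is 668985361.
1635898660 + 668985361 = 2304884021

2304884021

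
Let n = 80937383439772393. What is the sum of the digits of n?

88

8+0+9+3+7+3+8+3+4+3+9+7+7+2+3+9+3 = 88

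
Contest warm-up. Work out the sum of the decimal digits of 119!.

119! = 55745857612076058813234317117419771556272886109483581752463927935846946310374691578057284710599874844234646982443450754604453404911734348832487342619913750049708004343808000000000000000000000000000
Sum of its 197 digits: 774.

774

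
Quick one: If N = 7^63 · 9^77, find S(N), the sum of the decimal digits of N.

558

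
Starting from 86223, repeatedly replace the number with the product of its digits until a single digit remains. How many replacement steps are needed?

3

86223 → 576 → 210 → 0 (3 steps)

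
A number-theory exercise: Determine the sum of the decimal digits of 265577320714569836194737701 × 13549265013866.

166

265577320714569836194737701 × 13549265013866 = 3598377500034191200637318065015997962066
Sum of its 40 digits: 166.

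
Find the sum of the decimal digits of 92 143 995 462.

9+2+1+4+3+9+9+5+4+6+2 = 54

54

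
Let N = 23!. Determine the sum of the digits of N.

23! = 25852016738884976640000
Sum of its 23 digits: 99.

99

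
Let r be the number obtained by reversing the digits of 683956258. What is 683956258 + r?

1536615644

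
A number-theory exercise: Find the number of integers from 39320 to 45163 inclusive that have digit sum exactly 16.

321

The integers in [39320, 45163] that have digit sum exactly 16: 39400, 40039, 40048, 40057, 40066, 40075, …, 45151, 45160.
321 qualify.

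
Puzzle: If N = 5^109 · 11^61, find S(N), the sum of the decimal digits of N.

640

5^109 · 11^61 = 51604107025586522318710425228696688712431599165907837067976188408902198716673337065723043946773008171235996854875338613055646419525146484375
Sum of its 140 digits: 640.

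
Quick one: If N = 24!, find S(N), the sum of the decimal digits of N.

24! = 620448401733239439360000
Sum of its 24 digits: 81.

81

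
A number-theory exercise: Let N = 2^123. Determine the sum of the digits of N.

170

2^123 = 10633823966279326983230456482242756608
Sum of its 38 digits: 170.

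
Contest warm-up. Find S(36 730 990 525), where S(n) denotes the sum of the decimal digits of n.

3+6+7+3+0+9+9+0+5+2+5 = 49

49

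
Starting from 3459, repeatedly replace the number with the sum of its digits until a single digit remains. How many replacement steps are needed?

2

3459 → 21 → 3 (2 steps)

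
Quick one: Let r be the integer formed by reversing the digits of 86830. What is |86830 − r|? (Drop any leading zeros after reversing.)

Reverse of 86830 is 3868.
|86830 − 3868| = 82962

82962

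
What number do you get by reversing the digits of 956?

659

Reversing 956 gives 659.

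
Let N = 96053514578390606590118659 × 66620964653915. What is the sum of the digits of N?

218

96053514578390606590118659 × 66620964653915 = 6399177799611269765106751445344718899985
Sum of its 40 digits: 218.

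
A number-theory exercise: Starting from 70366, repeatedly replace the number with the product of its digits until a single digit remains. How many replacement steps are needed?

1

70366 → 0 (1 step)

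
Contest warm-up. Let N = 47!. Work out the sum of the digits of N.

225

47! = 258623241511168180642964355153611979969197632389120000000000
Sum of its 60 digits: 225.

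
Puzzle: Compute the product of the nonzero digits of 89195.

3240

8×9×1×9×5 = 3240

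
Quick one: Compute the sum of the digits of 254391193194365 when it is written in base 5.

254391193194365 in base 5 is 231320421130424204430.
Digit sum: 2+3+1+3+2+0+4+2+1+1+3+0+4+2+4+2+0+4+4+3+0 = 45.

45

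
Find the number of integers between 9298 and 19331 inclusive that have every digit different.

The integers in [9298, 19331] that have every digit different: 9301, 9302, 9304, 9305, 9306, 9307, …, 19327, 19328.
3120 qualify.

3120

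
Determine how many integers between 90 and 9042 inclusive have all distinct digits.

4712

The integers in [90, 9042] that have all distinct digits: 90, 91, 92, 93, 94, 95, …, 9041, 9042.
4712 qualify.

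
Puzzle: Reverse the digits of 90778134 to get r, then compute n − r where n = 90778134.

Reverse of 90778134 is 43187709.
90778134 − 43187709 = 47590425

47590425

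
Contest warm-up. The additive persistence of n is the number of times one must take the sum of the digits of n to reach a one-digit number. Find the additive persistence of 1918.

3

1918 → 19 → 10 → 1 (3 steps)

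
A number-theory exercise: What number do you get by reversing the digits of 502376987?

789673205

Reversing 502376987 gives 789673205.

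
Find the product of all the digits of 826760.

8×2×6×7×6×0 = 0

0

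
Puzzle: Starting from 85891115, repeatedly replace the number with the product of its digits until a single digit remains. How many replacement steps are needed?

2

85891115 → 14400 → 0 (2 steps)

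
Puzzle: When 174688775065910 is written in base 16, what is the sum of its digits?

80

174688775065910 in base 16 is 9EE0E6625136.
Digit sum: 9+14+14+0+14+6+6+2+5+1+3+6 = 80.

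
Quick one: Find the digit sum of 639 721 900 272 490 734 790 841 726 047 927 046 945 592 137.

203

6+3+9+7+2+1+9+0+0+2+7+2+4+9+0+7+3+4+7+9+0+8+4+1+7+2+6+0+4+7+9+2+7+0+4+6+9+4+5+5+9+2+1+3+7 = 203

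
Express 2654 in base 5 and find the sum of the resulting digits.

2654 in base 5 is 41104.
Digit sum: 4+1+1+0+4 = 10.

10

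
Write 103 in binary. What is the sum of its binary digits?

5

103 in base 2 is 1100111.
Digit sum: 1+1+0+0+1+1+1 = 5.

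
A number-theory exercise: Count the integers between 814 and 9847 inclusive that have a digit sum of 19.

630

The integers in [814, 9847] that have a digit sum of 19: 829, 838, 847, 856, 865, 874, …, 9811, 9820.
630 qualify.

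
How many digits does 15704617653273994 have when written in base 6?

15704617653273994 in base 6 is 414344533430131413454, which has 21 digits.

21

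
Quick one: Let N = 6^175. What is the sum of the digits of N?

603

6^175 = 15013046064207700440850486470079202884937002535472284172296769084212558761610464838598137095374018566479537904887349601354843846529253376
Sum of its 137 digits: 603.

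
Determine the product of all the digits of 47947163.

4×7×9×4×7×1×6×3 = 127008

127008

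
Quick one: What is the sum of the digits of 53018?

17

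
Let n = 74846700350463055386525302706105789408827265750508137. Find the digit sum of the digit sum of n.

6

First digit sum: 222.
2+2+2 = 6.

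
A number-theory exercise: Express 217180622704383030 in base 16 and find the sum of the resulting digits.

217180622704383030 in base 16 is 30394A02C649436.
Digit sum: 3+0+3+9+4+10+0+2+12+6+4+9+4+3+6 = 75.

75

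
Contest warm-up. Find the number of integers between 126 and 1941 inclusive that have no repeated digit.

The integers in [126, 1941] that have no repeated digit: 126, 127, 128, 129, 130, 132, …, 1938, 1940.
1106 qualify.

1106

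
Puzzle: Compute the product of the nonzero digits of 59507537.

165375

5×9×5×7×5×3×7 = 165375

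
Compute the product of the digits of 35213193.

2430

3×5×2×1×3×1×9×3 = 2430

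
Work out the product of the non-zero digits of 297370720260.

444528

2×9×7×3×7×7×2×2×6 = 444528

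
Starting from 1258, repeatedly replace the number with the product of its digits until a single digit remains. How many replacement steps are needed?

2

1258 → 80 → 0 (2 steps)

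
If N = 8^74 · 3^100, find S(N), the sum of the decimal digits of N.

8^74 · 3^100 = 3473637618095837162070434847212934520703015974250036846245243735415738521166004766272212050313144778140987953250304
Sum of its 115 digits: 450.

450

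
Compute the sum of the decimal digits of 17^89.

521

17^89 = 32355938604243814834953228930022671958573652447416130728419673568773613853135920674790271577278638959930577297
Sum of its 110 digits: 521.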